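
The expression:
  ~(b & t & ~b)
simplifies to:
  True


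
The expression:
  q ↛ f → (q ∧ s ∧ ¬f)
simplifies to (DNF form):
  f ∨ s ∨ ¬q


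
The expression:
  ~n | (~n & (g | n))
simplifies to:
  ~n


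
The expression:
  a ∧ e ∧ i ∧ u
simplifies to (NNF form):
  a ∧ e ∧ i ∧ u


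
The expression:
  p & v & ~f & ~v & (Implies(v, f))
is never true.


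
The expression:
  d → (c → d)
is always true.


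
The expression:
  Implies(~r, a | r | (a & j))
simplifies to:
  a | r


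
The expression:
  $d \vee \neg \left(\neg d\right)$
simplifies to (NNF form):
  $d$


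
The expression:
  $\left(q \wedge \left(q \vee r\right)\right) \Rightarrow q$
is always true.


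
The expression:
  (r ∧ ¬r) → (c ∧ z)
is always true.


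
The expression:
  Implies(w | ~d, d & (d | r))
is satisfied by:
  {d: True}


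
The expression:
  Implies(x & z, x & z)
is always true.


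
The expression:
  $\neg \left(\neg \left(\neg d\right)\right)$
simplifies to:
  $\neg d$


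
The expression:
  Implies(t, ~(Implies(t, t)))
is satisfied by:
  {t: False}


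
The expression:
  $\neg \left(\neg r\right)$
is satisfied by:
  {r: True}


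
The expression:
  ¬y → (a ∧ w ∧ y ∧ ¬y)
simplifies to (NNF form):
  y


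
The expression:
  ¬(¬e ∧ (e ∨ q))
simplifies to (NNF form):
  e ∨ ¬q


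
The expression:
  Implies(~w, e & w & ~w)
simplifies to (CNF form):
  w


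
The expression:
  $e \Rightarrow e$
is always true.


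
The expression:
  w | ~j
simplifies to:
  w | ~j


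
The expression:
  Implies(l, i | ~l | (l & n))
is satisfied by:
  {i: True, n: True, l: False}
  {i: True, l: False, n: False}
  {n: True, l: False, i: False}
  {n: False, l: False, i: False}
  {i: True, n: True, l: True}
  {i: True, l: True, n: False}
  {n: True, l: True, i: False}


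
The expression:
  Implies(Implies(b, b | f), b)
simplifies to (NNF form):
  b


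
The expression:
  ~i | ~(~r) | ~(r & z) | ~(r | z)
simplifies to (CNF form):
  True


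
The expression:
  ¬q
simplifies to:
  ¬q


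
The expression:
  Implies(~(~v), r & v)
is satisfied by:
  {r: True, v: False}
  {v: False, r: False}
  {v: True, r: True}


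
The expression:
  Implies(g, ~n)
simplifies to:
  ~g | ~n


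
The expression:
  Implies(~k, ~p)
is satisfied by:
  {k: True, p: False}
  {p: False, k: False}
  {p: True, k: True}


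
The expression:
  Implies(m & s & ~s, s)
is always true.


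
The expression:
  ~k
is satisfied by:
  {k: False}


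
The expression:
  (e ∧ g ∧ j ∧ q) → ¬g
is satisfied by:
  {g: False, e: False, q: False, j: False}
  {j: True, g: False, e: False, q: False}
  {q: True, g: False, e: False, j: False}
  {j: True, q: True, g: False, e: False}
  {e: True, j: False, g: False, q: False}
  {j: True, e: True, g: False, q: False}
  {q: True, e: True, j: False, g: False}
  {j: True, q: True, e: True, g: False}
  {g: True, q: False, e: False, j: False}
  {j: True, g: True, q: False, e: False}
  {q: True, g: True, j: False, e: False}
  {j: True, q: True, g: True, e: False}
  {e: True, g: True, q: False, j: False}
  {j: True, e: True, g: True, q: False}
  {q: True, e: True, g: True, j: False}


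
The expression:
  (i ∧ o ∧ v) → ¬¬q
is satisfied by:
  {q: True, v: False, o: False, i: False}
  {q: False, v: False, o: False, i: False}
  {i: True, q: True, v: False, o: False}
  {i: True, q: False, v: False, o: False}
  {q: True, o: True, i: False, v: False}
  {o: True, i: False, v: False, q: False}
  {i: True, o: True, q: True, v: False}
  {i: True, o: True, q: False, v: False}
  {q: True, v: True, i: False, o: False}
  {v: True, i: False, o: False, q: False}
  {q: True, i: True, v: True, o: False}
  {i: True, v: True, q: False, o: False}
  {q: True, o: True, v: True, i: False}
  {o: True, v: True, i: False, q: False}
  {i: True, o: True, v: True, q: True}


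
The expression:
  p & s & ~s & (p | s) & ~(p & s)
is never true.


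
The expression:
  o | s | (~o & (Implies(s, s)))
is always true.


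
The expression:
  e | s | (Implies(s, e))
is always true.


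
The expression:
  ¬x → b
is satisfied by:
  {b: True, x: True}
  {b: True, x: False}
  {x: True, b: False}


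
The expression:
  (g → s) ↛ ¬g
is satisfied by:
  {s: True, g: True}


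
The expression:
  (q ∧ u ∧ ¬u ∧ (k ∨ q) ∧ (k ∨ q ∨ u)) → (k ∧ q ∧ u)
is always true.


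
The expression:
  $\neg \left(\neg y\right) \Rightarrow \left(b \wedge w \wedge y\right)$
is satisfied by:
  {b: True, w: True, y: False}
  {b: True, w: False, y: False}
  {w: True, b: False, y: False}
  {b: False, w: False, y: False}
  {b: True, y: True, w: True}


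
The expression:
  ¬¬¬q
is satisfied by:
  {q: False}


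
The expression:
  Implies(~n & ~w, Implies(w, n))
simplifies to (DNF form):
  True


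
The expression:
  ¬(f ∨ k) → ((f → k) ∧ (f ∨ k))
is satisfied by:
  {k: True, f: True}
  {k: True, f: False}
  {f: True, k: False}


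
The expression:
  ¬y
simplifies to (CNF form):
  ¬y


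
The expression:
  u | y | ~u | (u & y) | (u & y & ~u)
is always true.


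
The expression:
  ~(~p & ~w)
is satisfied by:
  {p: True, w: True}
  {p: True, w: False}
  {w: True, p: False}


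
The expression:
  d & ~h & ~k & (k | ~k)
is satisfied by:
  {d: True, h: False, k: False}


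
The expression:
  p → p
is always true.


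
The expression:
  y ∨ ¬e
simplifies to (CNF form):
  y ∨ ¬e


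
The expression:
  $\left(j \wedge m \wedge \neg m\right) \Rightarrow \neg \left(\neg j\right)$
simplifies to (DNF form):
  $\text{True}$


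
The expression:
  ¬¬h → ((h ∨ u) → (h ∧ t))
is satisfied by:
  {t: True, h: False}
  {h: False, t: False}
  {h: True, t: True}


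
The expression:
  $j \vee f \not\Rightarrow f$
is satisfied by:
  {j: True}


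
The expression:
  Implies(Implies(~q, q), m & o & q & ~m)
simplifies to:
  ~q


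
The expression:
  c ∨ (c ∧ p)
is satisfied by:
  {c: True}


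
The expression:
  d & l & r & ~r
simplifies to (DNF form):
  False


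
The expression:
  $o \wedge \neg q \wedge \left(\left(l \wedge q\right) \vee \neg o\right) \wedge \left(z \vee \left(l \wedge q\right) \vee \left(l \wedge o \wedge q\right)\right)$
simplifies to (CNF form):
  $\text{False}$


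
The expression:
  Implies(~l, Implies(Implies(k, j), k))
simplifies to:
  k | l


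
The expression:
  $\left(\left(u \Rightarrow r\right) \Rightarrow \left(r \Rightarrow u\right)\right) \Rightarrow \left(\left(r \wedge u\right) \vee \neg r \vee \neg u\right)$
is always true.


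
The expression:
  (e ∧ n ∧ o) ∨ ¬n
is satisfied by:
  {o: True, e: True, n: False}
  {o: True, e: False, n: False}
  {e: True, o: False, n: False}
  {o: False, e: False, n: False}
  {n: True, o: True, e: True}


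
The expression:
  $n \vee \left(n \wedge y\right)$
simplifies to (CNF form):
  $n$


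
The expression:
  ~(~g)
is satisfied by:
  {g: True}


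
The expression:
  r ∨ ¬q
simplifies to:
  r ∨ ¬q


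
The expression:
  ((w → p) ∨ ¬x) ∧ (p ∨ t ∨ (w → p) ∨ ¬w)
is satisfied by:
  {t: True, p: True, x: False, w: False}
  {p: True, x: False, w: False, t: False}
  {t: True, p: True, x: True, w: False}
  {p: True, x: True, w: False, t: False}
  {t: True, x: False, w: False, p: False}
  {t: False, x: False, w: False, p: False}
  {t: True, x: True, w: False, p: False}
  {x: True, t: False, w: False, p: False}
  {t: True, w: True, p: True, x: False}
  {w: True, p: True, t: False, x: False}
  {t: True, w: True, p: True, x: True}
  {w: True, p: True, x: True, t: False}
  {w: True, t: True, p: False, x: False}


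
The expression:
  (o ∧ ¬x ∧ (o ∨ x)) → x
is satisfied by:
  {x: True, o: False}
  {o: False, x: False}
  {o: True, x: True}


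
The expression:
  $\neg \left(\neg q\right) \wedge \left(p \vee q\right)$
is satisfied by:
  {q: True}


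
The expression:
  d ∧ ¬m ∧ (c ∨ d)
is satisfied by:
  {d: True, m: False}


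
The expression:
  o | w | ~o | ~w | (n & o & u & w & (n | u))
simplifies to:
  True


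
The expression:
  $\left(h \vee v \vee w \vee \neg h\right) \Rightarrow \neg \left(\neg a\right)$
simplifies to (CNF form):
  $a$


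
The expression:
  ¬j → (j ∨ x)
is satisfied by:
  {x: True, j: True}
  {x: True, j: False}
  {j: True, x: False}


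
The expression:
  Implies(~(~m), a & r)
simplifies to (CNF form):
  (a | ~m) & (r | ~m)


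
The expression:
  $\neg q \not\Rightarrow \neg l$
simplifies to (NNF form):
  $l \wedge \neg q$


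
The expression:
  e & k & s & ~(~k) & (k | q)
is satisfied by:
  {e: True, s: True, k: True}


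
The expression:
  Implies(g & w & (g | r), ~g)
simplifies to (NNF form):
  ~g | ~w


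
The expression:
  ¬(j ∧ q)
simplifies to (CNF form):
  ¬j ∨ ¬q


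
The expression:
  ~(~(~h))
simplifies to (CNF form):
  ~h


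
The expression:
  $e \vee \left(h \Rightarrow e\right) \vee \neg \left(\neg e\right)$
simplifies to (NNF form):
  $e \vee \neg h$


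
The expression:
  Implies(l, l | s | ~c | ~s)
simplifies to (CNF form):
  True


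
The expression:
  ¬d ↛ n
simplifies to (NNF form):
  n ∨ ¬d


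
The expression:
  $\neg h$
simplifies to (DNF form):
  $\neg h$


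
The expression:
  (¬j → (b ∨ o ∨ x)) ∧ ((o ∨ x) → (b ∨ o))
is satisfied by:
  {b: True, o: True, j: True, x: False}
  {b: True, o: True, j: False, x: False}
  {b: True, x: True, o: True, j: True}
  {b: True, x: True, o: True, j: False}
  {b: True, j: True, o: False, x: False}
  {b: True, j: False, o: False, x: False}
  {b: True, x: True, j: True, o: False}
  {b: True, x: True, j: False, o: False}
  {o: True, j: True, b: False, x: False}
  {o: True, b: False, j: False, x: False}
  {x: True, o: True, j: True, b: False}
  {x: True, o: True, b: False, j: False}
  {j: True, b: False, o: False, x: False}


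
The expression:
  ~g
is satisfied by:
  {g: False}


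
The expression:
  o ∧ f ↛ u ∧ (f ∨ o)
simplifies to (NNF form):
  f ∧ o ∧ ¬u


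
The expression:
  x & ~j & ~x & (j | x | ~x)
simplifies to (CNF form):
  False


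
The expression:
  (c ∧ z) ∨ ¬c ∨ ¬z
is always true.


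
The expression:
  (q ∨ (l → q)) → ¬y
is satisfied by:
  {l: True, q: False, y: False}
  {q: False, y: False, l: False}
  {l: True, q: True, y: False}
  {q: True, l: False, y: False}
  {y: True, l: True, q: False}


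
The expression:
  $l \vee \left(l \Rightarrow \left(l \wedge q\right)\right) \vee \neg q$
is always true.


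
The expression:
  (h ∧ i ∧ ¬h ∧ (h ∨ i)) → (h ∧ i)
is always true.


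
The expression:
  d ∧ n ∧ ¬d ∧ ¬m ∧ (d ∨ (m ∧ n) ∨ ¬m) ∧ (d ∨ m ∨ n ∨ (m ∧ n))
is never true.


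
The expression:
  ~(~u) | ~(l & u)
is always true.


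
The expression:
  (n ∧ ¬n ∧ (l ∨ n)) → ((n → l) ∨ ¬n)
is always true.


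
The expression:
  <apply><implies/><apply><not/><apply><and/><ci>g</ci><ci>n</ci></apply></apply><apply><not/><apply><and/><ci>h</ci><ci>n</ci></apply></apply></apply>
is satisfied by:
  {g: True, h: False, n: False}
  {h: False, n: False, g: False}
  {n: True, g: True, h: False}
  {n: True, h: False, g: False}
  {g: True, h: True, n: False}
  {h: True, g: False, n: False}
  {n: True, h: True, g: True}


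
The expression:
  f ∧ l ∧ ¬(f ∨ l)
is never true.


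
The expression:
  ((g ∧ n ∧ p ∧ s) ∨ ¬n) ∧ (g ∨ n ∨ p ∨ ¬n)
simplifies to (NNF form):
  (g ∧ p ∧ s) ∨ ¬n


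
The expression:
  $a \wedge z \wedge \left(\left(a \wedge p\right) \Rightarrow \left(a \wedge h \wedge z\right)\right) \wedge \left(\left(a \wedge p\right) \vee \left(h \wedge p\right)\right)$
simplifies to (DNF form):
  $a \wedge h \wedge p \wedge z$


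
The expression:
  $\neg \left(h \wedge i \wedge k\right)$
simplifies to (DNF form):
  $\neg h \vee \neg i \vee \neg k$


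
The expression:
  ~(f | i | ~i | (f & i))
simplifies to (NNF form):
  False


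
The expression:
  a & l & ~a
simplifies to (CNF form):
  False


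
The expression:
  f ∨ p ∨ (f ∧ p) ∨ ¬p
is always true.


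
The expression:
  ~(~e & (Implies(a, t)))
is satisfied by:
  {a: True, e: True, t: False}
  {e: True, t: False, a: False}
  {a: True, e: True, t: True}
  {e: True, t: True, a: False}
  {a: True, t: False, e: False}


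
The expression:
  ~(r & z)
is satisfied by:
  {z: False, r: False}
  {r: True, z: False}
  {z: True, r: False}


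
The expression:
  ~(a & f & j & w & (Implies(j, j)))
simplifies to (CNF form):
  ~a | ~f | ~j | ~w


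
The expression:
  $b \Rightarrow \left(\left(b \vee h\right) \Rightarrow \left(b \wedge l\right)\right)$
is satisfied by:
  {l: True, b: False}
  {b: False, l: False}
  {b: True, l: True}


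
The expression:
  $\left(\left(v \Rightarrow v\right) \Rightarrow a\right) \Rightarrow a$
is always true.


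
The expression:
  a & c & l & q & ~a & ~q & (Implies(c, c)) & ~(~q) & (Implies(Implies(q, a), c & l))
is never true.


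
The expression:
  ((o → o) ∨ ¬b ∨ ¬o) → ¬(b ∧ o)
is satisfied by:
  {o: False, b: False}
  {b: True, o: False}
  {o: True, b: False}


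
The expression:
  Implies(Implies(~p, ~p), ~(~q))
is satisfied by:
  {q: True}


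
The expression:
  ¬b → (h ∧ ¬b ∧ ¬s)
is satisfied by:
  {b: True, h: True, s: False}
  {b: True, h: False, s: False}
  {b: True, s: True, h: True}
  {b: True, s: True, h: False}
  {h: True, s: False, b: False}


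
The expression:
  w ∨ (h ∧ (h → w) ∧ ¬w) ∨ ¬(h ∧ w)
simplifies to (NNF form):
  True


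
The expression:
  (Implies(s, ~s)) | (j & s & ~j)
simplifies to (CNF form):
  ~s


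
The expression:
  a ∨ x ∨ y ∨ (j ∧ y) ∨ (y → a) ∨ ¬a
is always true.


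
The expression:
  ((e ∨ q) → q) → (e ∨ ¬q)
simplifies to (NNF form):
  e ∨ ¬q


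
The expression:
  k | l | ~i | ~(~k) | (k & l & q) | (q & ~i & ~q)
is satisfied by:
  {k: True, l: True, i: False}
  {k: True, l: False, i: False}
  {l: True, k: False, i: False}
  {k: False, l: False, i: False}
  {i: True, k: True, l: True}
  {i: True, k: True, l: False}
  {i: True, l: True, k: False}


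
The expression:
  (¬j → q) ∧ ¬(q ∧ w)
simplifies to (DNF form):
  (j ∧ ¬q) ∨ (q ∧ ¬w)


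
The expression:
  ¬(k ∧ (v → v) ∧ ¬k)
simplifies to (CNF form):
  True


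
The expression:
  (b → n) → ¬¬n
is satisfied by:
  {n: True, b: True}
  {n: True, b: False}
  {b: True, n: False}


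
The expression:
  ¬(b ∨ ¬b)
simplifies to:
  False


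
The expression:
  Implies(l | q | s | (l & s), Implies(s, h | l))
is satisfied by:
  {l: True, h: True, s: False}
  {l: True, s: False, h: False}
  {h: True, s: False, l: False}
  {h: False, s: False, l: False}
  {l: True, h: True, s: True}
  {l: True, s: True, h: False}
  {h: True, s: True, l: False}


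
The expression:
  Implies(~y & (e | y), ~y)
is always true.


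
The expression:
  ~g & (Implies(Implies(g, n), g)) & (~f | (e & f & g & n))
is never true.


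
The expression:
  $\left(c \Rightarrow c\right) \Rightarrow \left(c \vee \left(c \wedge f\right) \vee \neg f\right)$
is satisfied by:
  {c: True, f: False}
  {f: False, c: False}
  {f: True, c: True}


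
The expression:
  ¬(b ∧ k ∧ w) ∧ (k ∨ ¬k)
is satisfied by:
  {w: False, k: False, b: False}
  {b: True, w: False, k: False}
  {k: True, w: False, b: False}
  {b: True, k: True, w: False}
  {w: True, b: False, k: False}
  {b: True, w: True, k: False}
  {k: True, w: True, b: False}


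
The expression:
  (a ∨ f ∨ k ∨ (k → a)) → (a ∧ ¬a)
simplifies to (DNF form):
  False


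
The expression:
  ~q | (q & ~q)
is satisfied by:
  {q: False}


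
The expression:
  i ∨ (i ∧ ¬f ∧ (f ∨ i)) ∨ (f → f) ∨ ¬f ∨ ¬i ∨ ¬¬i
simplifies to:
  True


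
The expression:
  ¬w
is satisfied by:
  {w: False}


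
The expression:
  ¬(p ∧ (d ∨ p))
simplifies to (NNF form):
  ¬p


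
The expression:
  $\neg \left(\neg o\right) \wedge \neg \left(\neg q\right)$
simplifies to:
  $o \wedge q$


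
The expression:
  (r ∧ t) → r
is always true.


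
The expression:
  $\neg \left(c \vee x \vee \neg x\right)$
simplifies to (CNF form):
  $\text{False}$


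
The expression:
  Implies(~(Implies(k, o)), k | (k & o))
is always true.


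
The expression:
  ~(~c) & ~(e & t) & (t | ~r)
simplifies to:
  c & (t | ~r) & (~e | ~t)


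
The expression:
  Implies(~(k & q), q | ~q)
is always true.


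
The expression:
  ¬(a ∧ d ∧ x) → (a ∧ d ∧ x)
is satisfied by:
  {a: True, d: True, x: True}


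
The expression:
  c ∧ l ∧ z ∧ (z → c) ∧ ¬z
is never true.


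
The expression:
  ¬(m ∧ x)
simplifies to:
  ¬m ∨ ¬x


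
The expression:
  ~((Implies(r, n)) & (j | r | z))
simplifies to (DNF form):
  (r & ~n) | (r & ~r) | (r & ~j & ~n) | (r & ~j & ~r) | (r & ~n & ~z) | (r & ~r & ~z) | (~j & ~n & ~z) | (~j & ~r & ~z)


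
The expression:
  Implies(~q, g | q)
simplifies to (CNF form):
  g | q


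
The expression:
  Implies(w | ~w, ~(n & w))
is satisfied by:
  {w: False, n: False}
  {n: True, w: False}
  {w: True, n: False}


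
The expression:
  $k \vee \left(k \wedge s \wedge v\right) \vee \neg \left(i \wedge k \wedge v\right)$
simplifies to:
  $\text{True}$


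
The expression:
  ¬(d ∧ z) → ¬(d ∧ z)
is always true.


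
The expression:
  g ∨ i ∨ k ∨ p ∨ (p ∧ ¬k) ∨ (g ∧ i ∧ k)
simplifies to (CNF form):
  g ∨ i ∨ k ∨ p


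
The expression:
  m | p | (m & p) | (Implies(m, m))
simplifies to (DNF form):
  True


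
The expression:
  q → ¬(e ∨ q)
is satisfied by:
  {q: False}


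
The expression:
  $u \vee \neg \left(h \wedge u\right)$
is always true.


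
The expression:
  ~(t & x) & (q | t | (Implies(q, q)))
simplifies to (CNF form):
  ~t | ~x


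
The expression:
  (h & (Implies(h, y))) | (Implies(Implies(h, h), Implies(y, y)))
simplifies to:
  True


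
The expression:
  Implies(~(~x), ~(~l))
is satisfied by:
  {l: True, x: False}
  {x: False, l: False}
  {x: True, l: True}


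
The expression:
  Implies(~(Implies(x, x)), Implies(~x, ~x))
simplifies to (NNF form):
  True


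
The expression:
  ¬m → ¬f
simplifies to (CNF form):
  m ∨ ¬f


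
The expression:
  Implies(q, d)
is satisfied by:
  {d: True, q: False}
  {q: False, d: False}
  {q: True, d: True}


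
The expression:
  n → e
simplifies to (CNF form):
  e ∨ ¬n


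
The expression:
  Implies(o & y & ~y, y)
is always true.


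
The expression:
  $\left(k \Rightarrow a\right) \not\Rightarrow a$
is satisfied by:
  {k: False, a: False}


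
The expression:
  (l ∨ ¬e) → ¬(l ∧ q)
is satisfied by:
  {l: False, q: False}
  {q: True, l: False}
  {l: True, q: False}


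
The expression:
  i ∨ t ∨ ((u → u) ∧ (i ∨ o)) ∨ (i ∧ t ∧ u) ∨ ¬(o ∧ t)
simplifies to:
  True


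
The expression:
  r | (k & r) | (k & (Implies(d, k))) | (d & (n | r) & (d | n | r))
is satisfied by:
  {r: True, d: True, k: True, n: True}
  {r: True, d: True, k: True, n: False}
  {r: True, k: True, n: True, d: False}
  {r: True, k: True, n: False, d: False}
  {r: True, d: True, n: True, k: False}
  {r: True, d: True, n: False, k: False}
  {r: True, n: True, k: False, d: False}
  {r: True, n: False, k: False, d: False}
  {d: True, k: True, n: True, r: False}
  {d: True, k: True, n: False, r: False}
  {k: True, n: True, r: False, d: False}
  {k: True, r: False, n: False, d: False}
  {d: True, n: True, r: False, k: False}


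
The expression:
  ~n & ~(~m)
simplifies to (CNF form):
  m & ~n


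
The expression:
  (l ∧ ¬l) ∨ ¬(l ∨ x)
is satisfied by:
  {x: False, l: False}


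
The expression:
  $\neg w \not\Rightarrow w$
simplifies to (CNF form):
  $\neg w$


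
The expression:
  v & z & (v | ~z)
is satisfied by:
  {z: True, v: True}


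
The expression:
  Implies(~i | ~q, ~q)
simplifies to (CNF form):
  i | ~q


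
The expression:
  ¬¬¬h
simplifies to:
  ¬h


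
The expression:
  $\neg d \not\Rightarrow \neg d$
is never true.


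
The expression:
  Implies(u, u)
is always true.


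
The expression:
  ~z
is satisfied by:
  {z: False}


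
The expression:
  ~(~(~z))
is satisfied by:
  {z: False}


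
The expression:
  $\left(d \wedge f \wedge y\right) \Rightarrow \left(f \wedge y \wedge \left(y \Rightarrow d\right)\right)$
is always true.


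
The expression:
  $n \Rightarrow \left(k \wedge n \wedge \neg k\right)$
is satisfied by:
  {n: False}


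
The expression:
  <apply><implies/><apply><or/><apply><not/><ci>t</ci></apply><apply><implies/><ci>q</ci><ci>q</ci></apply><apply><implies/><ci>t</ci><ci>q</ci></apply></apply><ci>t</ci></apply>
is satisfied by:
  {t: True}


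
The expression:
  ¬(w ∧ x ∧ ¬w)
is always true.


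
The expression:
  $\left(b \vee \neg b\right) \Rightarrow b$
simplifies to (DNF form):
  $b$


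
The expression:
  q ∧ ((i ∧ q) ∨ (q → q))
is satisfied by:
  {q: True}


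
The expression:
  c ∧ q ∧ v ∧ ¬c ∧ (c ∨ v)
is never true.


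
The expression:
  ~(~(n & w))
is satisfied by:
  {w: True, n: True}


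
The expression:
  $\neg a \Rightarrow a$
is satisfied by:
  {a: True}


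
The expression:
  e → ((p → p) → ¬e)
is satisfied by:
  {e: False}


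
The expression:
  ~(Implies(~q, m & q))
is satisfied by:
  {q: False}


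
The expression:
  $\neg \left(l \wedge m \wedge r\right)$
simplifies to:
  $\neg l \vee \neg m \vee \neg r$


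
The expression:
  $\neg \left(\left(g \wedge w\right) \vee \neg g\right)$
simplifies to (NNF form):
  $g \wedge \neg w$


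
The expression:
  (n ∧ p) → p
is always true.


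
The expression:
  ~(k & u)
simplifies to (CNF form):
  ~k | ~u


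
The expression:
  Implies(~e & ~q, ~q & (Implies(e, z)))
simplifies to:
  True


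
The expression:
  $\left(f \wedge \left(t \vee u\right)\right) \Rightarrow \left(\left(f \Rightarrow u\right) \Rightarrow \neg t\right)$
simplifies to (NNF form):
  $\neg f \vee \neg t \vee \neg u$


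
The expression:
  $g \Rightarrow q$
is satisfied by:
  {q: True, g: False}
  {g: False, q: False}
  {g: True, q: True}


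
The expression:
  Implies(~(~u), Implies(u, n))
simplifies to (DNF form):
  n | ~u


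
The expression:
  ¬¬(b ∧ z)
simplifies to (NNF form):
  b ∧ z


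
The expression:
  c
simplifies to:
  c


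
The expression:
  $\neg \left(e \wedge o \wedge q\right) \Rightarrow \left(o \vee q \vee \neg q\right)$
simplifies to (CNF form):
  $\text{True}$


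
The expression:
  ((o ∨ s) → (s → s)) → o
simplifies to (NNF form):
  o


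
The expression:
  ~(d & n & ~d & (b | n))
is always true.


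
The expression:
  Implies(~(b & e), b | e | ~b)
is always true.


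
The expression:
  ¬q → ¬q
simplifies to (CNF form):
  True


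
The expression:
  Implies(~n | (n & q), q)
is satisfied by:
  {n: True, q: True}
  {n: True, q: False}
  {q: True, n: False}


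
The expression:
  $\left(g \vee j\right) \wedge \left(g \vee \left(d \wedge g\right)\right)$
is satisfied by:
  {g: True}


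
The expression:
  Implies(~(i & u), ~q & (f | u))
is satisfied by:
  {u: True, i: True, f: True, q: False}
  {u: True, i: True, f: False, q: False}
  {u: True, f: True, i: False, q: False}
  {u: True, f: False, i: False, q: False}
  {i: True, f: True, u: False, q: False}
  {f: True, u: False, i: False, q: False}
  {q: True, u: True, i: True, f: True}
  {q: True, u: True, i: True, f: False}


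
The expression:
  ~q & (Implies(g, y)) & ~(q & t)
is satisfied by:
  {y: True, q: False, g: False}
  {q: False, g: False, y: False}
  {y: True, g: True, q: False}


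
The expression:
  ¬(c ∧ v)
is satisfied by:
  {v: False, c: False}
  {c: True, v: False}
  {v: True, c: False}


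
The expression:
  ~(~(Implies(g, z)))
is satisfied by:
  {z: True, g: False}
  {g: False, z: False}
  {g: True, z: True}


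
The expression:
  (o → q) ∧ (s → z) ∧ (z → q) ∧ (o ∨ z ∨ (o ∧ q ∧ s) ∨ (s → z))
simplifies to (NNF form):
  (q ∨ ¬o) ∧ (q ∨ ¬z) ∧ (z ∨ ¬s)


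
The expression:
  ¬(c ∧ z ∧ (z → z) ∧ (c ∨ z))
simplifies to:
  ¬c ∨ ¬z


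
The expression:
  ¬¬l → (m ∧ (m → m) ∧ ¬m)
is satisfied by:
  {l: False}


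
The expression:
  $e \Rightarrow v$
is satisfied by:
  {v: True, e: False}
  {e: False, v: False}
  {e: True, v: True}


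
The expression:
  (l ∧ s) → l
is always true.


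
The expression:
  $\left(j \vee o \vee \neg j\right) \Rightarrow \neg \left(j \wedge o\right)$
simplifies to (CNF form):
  $\neg j \vee \neg o$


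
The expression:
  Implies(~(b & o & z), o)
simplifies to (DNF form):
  o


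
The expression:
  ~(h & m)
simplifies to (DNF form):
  ~h | ~m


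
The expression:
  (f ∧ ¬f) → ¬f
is always true.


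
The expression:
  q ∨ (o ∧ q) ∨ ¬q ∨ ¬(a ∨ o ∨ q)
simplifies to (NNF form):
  True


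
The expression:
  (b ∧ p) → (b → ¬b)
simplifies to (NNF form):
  ¬b ∨ ¬p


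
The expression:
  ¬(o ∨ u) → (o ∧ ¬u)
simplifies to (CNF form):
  o ∨ u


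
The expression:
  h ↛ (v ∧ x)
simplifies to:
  h ∧ (¬v ∨ ¬x)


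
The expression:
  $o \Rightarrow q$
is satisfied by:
  {q: True, o: False}
  {o: False, q: False}
  {o: True, q: True}


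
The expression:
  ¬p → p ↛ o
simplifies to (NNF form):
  p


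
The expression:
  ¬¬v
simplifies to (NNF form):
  v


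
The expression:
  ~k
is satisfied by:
  {k: False}


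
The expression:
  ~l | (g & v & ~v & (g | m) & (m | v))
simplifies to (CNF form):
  ~l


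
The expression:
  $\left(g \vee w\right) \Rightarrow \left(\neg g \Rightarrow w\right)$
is always true.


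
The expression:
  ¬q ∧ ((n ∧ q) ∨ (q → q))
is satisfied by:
  {q: False}


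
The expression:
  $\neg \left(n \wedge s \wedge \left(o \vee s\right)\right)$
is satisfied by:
  {s: False, n: False}
  {n: True, s: False}
  {s: True, n: False}


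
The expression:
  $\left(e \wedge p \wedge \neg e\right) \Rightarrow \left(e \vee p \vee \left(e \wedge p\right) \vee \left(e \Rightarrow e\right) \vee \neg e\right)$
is always true.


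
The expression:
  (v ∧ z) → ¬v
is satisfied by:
  {v: False, z: False}
  {z: True, v: False}
  {v: True, z: False}


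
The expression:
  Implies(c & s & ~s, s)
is always true.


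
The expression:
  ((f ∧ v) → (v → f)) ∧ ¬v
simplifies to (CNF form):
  ¬v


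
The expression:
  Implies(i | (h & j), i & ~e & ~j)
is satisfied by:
  {h: False, e: False, i: False, j: False}
  {e: True, j: False, h: False, i: False}
  {h: True, j: False, e: False, i: False}
  {e: True, h: True, j: False, i: False}
  {j: True, h: False, e: False, i: False}
  {j: True, e: True, h: False, i: False}
  {i: True, j: False, h: False, e: False}
  {i: True, h: True, j: False, e: False}


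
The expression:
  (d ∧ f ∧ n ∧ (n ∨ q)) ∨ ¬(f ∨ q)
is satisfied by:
  {d: True, n: True, f: False, q: False}
  {d: True, n: False, f: False, q: False}
  {n: True, q: False, d: False, f: False}
  {q: False, n: False, d: False, f: False}
  {f: True, d: True, n: True, q: False}
  {q: True, f: True, d: True, n: True}


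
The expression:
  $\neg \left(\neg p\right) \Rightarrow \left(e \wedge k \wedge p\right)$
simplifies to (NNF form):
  $\left(e \wedge k\right) \vee \neg p$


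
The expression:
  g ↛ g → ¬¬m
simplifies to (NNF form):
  True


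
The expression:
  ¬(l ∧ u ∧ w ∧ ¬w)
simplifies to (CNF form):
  True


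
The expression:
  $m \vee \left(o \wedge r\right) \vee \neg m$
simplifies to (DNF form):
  $\text{True}$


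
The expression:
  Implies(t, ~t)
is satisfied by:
  {t: False}


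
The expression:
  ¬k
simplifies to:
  ¬k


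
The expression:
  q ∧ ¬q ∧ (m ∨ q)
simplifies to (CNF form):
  False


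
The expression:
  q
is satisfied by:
  {q: True}


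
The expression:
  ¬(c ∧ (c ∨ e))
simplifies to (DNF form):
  ¬c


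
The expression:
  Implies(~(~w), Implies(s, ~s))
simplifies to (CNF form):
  ~s | ~w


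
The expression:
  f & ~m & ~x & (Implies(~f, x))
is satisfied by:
  {f: True, x: False, m: False}


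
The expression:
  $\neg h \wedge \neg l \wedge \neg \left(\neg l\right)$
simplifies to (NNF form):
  $\text{False}$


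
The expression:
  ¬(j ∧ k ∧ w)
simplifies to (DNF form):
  ¬j ∨ ¬k ∨ ¬w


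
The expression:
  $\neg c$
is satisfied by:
  {c: False}


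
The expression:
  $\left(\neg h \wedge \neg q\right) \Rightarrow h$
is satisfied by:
  {q: True, h: True}
  {q: True, h: False}
  {h: True, q: False}


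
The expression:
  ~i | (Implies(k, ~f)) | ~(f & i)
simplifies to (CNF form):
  ~f | ~i | ~k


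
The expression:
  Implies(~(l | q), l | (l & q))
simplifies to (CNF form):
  l | q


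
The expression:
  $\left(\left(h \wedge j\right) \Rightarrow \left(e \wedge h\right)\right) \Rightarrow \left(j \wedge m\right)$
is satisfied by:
  {m: True, j: True, h: True, e: False}
  {m: True, j: True, h: False, e: False}
  {m: True, e: True, j: True, h: True}
  {m: True, e: True, j: True, h: False}
  {j: True, h: True, e: False, m: False}


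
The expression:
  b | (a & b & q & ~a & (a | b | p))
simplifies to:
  b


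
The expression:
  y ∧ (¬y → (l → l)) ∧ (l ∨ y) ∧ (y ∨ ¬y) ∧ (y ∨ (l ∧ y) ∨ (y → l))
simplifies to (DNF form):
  y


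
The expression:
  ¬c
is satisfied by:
  {c: False}


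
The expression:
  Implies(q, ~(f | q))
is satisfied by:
  {q: False}


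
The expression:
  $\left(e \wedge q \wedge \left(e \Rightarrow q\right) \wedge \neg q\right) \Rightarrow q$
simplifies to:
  $\text{True}$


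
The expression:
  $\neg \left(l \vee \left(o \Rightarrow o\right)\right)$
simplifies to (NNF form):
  $\text{False}$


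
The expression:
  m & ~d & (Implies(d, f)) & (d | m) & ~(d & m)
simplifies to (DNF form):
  m & ~d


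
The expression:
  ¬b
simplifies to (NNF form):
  ¬b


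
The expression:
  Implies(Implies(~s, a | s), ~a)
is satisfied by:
  {a: False}


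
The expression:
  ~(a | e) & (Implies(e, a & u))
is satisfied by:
  {e: False, a: False}


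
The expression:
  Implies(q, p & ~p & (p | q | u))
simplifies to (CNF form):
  ~q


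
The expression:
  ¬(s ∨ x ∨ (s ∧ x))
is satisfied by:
  {x: False, s: False}


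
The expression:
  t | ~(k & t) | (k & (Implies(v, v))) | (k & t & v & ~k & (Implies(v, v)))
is always true.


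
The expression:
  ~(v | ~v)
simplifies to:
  False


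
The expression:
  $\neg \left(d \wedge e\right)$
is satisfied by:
  {e: False, d: False}
  {d: True, e: False}
  {e: True, d: False}


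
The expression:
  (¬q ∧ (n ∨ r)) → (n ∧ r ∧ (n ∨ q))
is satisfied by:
  {q: True, r: False, n: False}
  {n: True, q: True, r: False}
  {q: True, r: True, n: False}
  {n: True, q: True, r: True}
  {n: False, r: False, q: False}
  {n: True, r: True, q: False}


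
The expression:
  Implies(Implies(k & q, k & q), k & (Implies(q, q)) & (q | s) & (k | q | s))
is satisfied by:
  {q: True, s: True, k: True}
  {q: True, k: True, s: False}
  {s: True, k: True, q: False}


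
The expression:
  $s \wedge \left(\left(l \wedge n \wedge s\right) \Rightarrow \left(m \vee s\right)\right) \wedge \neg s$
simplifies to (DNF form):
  $\text{False}$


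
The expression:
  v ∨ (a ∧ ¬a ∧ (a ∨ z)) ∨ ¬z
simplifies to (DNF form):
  v ∨ ¬z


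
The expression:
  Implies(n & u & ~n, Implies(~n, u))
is always true.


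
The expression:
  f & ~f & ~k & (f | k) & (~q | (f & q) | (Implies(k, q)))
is never true.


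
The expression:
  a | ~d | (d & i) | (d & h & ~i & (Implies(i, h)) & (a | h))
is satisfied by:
  {i: True, a: True, h: True, d: False}
  {i: True, a: True, h: False, d: False}
  {i: True, h: True, d: False, a: False}
  {i: True, h: False, d: False, a: False}
  {a: True, h: True, d: False, i: False}
  {a: True, h: False, d: False, i: False}
  {h: True, a: False, d: False, i: False}
  {h: False, a: False, d: False, i: False}
  {i: True, a: True, d: True, h: True}
  {i: True, a: True, d: True, h: False}
  {i: True, d: True, h: True, a: False}
  {i: True, d: True, h: False, a: False}
  {d: True, a: True, h: True, i: False}
  {d: True, a: True, h: False, i: False}
  {d: True, h: True, a: False, i: False}


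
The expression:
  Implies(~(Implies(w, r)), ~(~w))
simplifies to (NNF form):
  True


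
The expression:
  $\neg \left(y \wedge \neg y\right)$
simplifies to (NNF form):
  $\text{True}$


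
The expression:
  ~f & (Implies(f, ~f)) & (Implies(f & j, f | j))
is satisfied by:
  {f: False}


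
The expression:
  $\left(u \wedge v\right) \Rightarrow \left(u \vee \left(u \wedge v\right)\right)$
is always true.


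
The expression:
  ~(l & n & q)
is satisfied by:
  {l: False, q: False, n: False}
  {n: True, l: False, q: False}
  {q: True, l: False, n: False}
  {n: True, q: True, l: False}
  {l: True, n: False, q: False}
  {n: True, l: True, q: False}
  {q: True, l: True, n: False}


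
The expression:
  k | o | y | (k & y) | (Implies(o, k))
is always true.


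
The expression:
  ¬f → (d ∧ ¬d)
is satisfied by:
  {f: True}


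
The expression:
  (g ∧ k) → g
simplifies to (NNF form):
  True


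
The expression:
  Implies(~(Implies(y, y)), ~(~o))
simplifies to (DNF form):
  True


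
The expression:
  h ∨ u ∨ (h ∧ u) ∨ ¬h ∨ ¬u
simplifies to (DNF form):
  True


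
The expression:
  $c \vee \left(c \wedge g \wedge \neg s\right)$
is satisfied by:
  {c: True}


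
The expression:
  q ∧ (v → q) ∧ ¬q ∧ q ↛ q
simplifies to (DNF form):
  False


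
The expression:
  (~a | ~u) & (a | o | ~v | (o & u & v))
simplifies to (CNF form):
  (a | ~a) & (~a | ~u) & (a | o | ~a) & (a | o | ~v) & (a | ~a | ~v) & (o | ~a | ~u) & (o | ~u | ~v) & (~a | ~u | ~v)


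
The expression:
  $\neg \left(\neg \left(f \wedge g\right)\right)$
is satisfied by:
  {g: True, f: True}


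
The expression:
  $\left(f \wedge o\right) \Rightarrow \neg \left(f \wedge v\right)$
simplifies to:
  $\neg f \vee \neg o \vee \neg v$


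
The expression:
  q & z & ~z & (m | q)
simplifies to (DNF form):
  False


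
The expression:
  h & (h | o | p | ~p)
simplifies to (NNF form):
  h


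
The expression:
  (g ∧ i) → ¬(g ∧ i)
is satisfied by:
  {g: False, i: False}
  {i: True, g: False}
  {g: True, i: False}


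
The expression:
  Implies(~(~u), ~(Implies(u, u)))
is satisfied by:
  {u: False}


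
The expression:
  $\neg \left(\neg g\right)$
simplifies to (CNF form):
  $g$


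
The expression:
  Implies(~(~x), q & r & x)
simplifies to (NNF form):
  ~x | (q & r)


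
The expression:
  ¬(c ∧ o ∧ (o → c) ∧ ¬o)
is always true.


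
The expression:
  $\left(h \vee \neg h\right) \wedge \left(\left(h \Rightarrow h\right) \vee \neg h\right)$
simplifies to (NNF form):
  $\text{True}$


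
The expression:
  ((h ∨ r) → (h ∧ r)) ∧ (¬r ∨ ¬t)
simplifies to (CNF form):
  (h ∨ ¬r) ∧ (r ∨ ¬h) ∧ (¬r ∨ ¬t)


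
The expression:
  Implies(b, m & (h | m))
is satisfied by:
  {m: True, b: False}
  {b: False, m: False}
  {b: True, m: True}


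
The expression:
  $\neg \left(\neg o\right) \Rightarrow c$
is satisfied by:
  {c: True, o: False}
  {o: False, c: False}
  {o: True, c: True}


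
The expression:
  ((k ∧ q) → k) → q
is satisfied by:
  {q: True}


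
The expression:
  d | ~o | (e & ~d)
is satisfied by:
  {d: True, e: True, o: False}
  {d: True, o: False, e: False}
  {e: True, o: False, d: False}
  {e: False, o: False, d: False}
  {d: True, e: True, o: True}
  {d: True, o: True, e: False}
  {e: True, o: True, d: False}


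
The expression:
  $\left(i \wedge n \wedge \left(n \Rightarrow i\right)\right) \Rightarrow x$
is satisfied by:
  {x: True, i: False, n: False}
  {i: False, n: False, x: False}
  {x: True, n: True, i: False}
  {n: True, i: False, x: False}
  {x: True, i: True, n: False}
  {i: True, x: False, n: False}
  {x: True, n: True, i: True}


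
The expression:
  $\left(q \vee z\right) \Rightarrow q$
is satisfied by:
  {q: True, z: False}
  {z: False, q: False}
  {z: True, q: True}


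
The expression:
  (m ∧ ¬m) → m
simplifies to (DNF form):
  True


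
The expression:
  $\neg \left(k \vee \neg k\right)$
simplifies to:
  $\text{False}$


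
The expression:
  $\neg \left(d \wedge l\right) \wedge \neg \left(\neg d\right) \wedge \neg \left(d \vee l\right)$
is never true.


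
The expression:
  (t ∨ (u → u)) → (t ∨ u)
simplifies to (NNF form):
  t ∨ u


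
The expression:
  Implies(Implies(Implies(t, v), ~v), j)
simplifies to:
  j | v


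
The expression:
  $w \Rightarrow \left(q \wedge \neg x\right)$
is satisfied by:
  {q: True, w: False, x: False}
  {q: False, w: False, x: False}
  {x: True, q: True, w: False}
  {x: True, q: False, w: False}
  {w: True, q: True, x: False}


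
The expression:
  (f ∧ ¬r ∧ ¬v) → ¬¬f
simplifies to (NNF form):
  True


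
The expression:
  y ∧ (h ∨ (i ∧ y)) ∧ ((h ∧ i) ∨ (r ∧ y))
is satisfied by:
  {r: True, i: True, h: True, y: True}
  {r: True, i: True, y: True, h: False}
  {r: True, h: True, y: True, i: False}
  {i: True, h: True, y: True, r: False}


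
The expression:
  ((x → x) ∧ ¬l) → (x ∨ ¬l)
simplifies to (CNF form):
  True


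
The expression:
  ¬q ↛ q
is always true.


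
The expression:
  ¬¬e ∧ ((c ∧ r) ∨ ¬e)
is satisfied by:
  {r: True, c: True, e: True}


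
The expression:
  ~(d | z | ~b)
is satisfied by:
  {b: True, d: False, z: False}


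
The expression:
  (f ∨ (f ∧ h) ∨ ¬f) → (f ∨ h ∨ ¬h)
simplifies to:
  True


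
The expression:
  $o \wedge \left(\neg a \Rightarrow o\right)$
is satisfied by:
  {o: True}
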